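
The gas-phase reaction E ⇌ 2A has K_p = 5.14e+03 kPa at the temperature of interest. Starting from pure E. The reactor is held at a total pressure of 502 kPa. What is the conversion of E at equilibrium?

Basis: 1 mol E initially; let X = conversion of E. Extent ξ = X.
Moles: n_E = 1 − X; n_A = 2X.
Total moles n_T = 1 + X.
With p_i = (n_i/n_T)P, K_p = p_A^2 / (p_E).
Substituting and setting equal to 5.14e+03 kPa gives a polynomial in X; the root in (0,1) is X = 0.848.

X = 0.848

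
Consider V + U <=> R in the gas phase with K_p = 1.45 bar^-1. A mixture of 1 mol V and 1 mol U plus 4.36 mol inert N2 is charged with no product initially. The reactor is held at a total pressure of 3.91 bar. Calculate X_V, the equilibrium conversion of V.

Basis: 1 mol V initially; let X = conversion of V. Extent ξ = X.
At extent ξ: n_V = 1 − X; n_U = 1 − X; n_R = X; n_I = 4.36 (inert).
n_T = Σnᵢ = 6.36 − X.
Mole fractions y_i = n_i/n_T; K_p = p_R / (p_V p_U) with p_i = y_i·P.
This yields a degree-2 equation in X; solving on (0,1), X = 0.373.

X = 0.373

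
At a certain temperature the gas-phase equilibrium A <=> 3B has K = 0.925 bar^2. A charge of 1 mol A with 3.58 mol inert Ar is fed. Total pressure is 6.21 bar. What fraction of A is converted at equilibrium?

X = 0.258

Take 1 mol A as basis and let X be its fractional conversion, so ξ = X.
Moles: n_A = 1 − X; n_B = 3X; n_I = 3.58 (inert).
Total moles n_T = 4.58 + 2X.
y_i = n_i/n_T, p_i = y_i·P. K = p_B^3 / (p_A).
Setting this equal to 0.925 bar^2 and taking the physical root (0 < X < 1) gives X = 0.258.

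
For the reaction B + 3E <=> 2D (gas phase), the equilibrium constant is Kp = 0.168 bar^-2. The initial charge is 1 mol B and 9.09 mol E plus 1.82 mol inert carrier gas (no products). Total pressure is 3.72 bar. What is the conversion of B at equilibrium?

X = 0.713

Let X = conversion of B (basis 1 mol B); extent of reaction ξ = X.
Species balance: n_B = 1 − X; n_E = 9.09 − 3X; n_D = 2X; n_I = 1.82 (inert).
Summing: n_T = 11.9 − 2X.
With p_i = (n_i/n_T)P, Kp = p_D^2 / (p_B p_E^3).
Setting this equal to 0.168 bar^-2 and taking the physical root (0 < X < 1) gives X = 0.713.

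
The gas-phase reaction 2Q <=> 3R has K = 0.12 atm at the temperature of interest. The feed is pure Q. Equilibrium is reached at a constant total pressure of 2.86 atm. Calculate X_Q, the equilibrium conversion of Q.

X = 0.205

Basis: 1 mol Q initially; let X = conversion of Q. Extent ξ = 0.5X.
At extent ξ: n_Q = 1 − X; n_R = 1.5X.
n_T = Σnᵢ = 1 + 0.5X.
y_i = n_i/n_T, p_i = y_i·P. K = p_R^3 / (p_Q^2).
This yields a degree-3 equation in X; solving on (0,1), X = 0.205.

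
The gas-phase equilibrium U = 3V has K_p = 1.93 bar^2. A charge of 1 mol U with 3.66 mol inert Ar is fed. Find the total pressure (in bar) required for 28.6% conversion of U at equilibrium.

P = 7.73 bar

Take 1 mol U as basis and let X be its fractional conversion, so ξ = X.
Mole table: n_U = 1 − X; n_V = 3X; n_I = 3.66 (inert).
n_T = Σnᵢ = 4.66 + 2X.
K_p = p_V^3 / (p_U) with p_i = (n_i/n_T)·P.
At X = 0.286: the mole-fraction product g(X) = Π y_i^ν_i = 0.03232. Since K_p = g(X)·P^{2}, P = (K_p/g)^(1/2) = (1.93/0.03232)^(1/2) = 7.73 bar.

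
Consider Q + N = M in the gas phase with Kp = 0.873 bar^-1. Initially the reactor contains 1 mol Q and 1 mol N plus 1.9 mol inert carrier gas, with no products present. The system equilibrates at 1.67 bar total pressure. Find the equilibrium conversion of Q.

Let X = conversion of Q (basis 1 mol Q); extent of reaction ξ = X.
Mole table: n_Q = 1 − X; n_N = 1 − X; n_M = X; n_I = 1.9 (inert).
Total moles n_T = 3.9 − X.
Mole fractions y_i = n_i/n_T; Kp = p_M / (p_Q p_N) with p_i = y_i·P.
Equating to 0.873 bar^-1 and solving on 0 < X < 1: X = 0.234.

X = 0.234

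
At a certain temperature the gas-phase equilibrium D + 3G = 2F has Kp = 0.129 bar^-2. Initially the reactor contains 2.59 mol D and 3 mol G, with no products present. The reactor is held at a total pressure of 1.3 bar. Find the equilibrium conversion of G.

Take 3 mol G as basis and let X be its fractional conversion, so ξ = X.
Mole table: n_D = 2.59 − X; n_G = 3 − 3X; n_F = 2X.
Summing: n_T = 5.59 − 2X.
y_i = n_i/n_T, p_i = y_i·P. Kp = p_F^2 / (p_D p_G^3).
Substituting and setting equal to 0.129 bar^-2 gives a polynomial in X; the root in (0,1) is X = 0.241.

X = 0.241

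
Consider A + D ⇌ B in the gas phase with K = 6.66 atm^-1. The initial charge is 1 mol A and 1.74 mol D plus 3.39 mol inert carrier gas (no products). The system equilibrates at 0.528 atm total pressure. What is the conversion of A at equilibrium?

Basis: 1 mol A initially; let X = conversion of A. Extent ξ = X.
At extent ξ: n_A = 1 − X; n_D = 1.74 − X; n_B = X; n_I = 3.39 (inert).
n_T = Σnᵢ = 6.13 − X.
y_i = n_i/n_T, p_i = y_i·P. K = p_B / (p_A p_D).
Equating to 6.66 atm^-1 and solving on 0 < X < 1: X = 0.445.

X = 0.445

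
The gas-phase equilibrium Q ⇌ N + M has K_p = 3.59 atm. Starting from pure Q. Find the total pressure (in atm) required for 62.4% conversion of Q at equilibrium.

Let X = conversion of Q (basis 1 mol Q); extent of reaction ξ = X.
Species balance: n_Q = 1 − X; n_N = X; n_M = X.
Total moles n_T = 1 + X.
K_p = p_N p_M / (p_Q) with p_i = (n_i/n_T)·P.
At X = 0.624: the mole-fraction product g(X) = Π y_i^ν_i = 0.6377. Since K_p = g(X)·P^{1}, P = (K_p/g)^(1/1) = (3.59/0.6377)^(1/1) = 5.63 atm.

P = 5.63 atm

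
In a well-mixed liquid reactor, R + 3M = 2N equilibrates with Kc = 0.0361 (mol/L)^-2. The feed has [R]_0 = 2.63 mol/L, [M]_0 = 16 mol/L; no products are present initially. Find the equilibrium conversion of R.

Let X = conversion of R; extent ξ = 2.63·X mol/L.
Concentrations: [R] = 2.63 − 2.63X; [M] = 16 − 7.89X; [N] = 5.26X.
Kc = [N]^2 / ([R] [M]^3).
Solving Kc = 0.0361 for X ∈ (0,1): X = 0.797.

X = 0.797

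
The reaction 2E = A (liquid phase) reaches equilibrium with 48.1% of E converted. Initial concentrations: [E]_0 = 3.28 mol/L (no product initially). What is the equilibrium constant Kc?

Let X = conversion of E.
Concentrations: [E] = 3.28 − 3.28X; [A] = 1.64X.
At X = 0.481: [E] = 1.7, [A] = 0.789.
Kc = [A] / ([E]^2) = 0.272 L/mol.

Kc = 0.272 L/mol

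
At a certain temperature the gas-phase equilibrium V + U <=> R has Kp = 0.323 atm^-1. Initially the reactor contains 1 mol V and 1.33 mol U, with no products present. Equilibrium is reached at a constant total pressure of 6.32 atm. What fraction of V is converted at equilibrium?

Let X = conversion of V (basis 1 mol V); extent of reaction ξ = X.
Species balance: n_V = 1 − X; n_U = 1.33 − X; n_R = X.
Total moles n_T = 2.33 − X.
y_i = n_i/n_T, p_i = y_i·P. Kp = p_R / (p_V p_U).
Substituting and setting equal to 0.323 atm^-1 gives a polynomial in X; the root in (0,1) is X = 0.483.

X = 0.483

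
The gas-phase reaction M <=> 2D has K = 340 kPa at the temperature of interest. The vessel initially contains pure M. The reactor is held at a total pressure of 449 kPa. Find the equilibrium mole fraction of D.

y_D = 0.570

Let X = conversion of M (basis 1 mol M); extent of reaction ξ = X.
Species balance: n_M = 1 − X; n_D = 2X.
Summing: n_T = 1 + X.
y_i = n_i/n_T, p_i = y_i·P. K = p_D^2 / (p_M).
Substituting and setting equal to 340 kPa gives a polynomial in X; the root in (0,1) is X = 0.399.
Then n_D = 0.798, n_T = 1.4, so y_D = 0.570.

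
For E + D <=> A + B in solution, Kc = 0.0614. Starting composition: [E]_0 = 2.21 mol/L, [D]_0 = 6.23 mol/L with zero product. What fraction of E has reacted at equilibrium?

X = 0.322

Let X = conversion of E; extent ξ = 2.21·X mol/L.
Concentrations: [E] = 2.21 − 2.21X; [D] = 6.23 − 2.21X; [A] = 2.21X; [B] = 2.21X.
Kc = [A] [B] / ([E] [D]).
Equating to 0.0614: the physical root is X = 0.322.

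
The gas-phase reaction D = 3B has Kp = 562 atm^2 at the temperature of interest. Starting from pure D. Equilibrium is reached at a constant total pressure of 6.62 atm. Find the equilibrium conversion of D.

X = 0.830

Let X = conversion of D (basis 1 mol D); extent of reaction ξ = X.
At extent ξ: n_D = 1 − X; n_B = 3X.
Total moles n_T = 1 + 2X.
With p_i = (n_i/n_T)P, Kp = p_B^3 / (p_D).
This yields a degree-3 equation in X; solving on (0,1), X = 0.830.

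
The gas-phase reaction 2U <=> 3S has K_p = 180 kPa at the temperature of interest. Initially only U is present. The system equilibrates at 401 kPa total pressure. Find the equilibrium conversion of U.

Basis: 1 mol U initially; let X = conversion of U. Extent ξ = 0.5X.
Mole table: n_U = 1 − X; n_S = 1.5X.
n_T = Σnᵢ = 1 + 0.5X.
With p_i = (n_i/n_T)P, K_p = p_S^3 / (p_U^2).
Equating to 180 kPa and solving on 0 < X < 1: X = 0.390.

X = 0.390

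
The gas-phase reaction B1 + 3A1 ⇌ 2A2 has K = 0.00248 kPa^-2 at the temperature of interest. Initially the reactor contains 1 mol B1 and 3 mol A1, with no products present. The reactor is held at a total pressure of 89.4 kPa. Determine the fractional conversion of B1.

X = 0.616

Basis: 1 mol B1 initially; let X = conversion of B1. Extent ξ = X.
At extent ξ: n_B1 = 1 − X; n_A1 = 3 − 3X; n_A2 = 2X.
Total moles n_T = 4 − 2X.
Mole fractions y_i = n_i/n_T; K = p_A2^2 / (p_B1 p_A1^3) with p_i = y_i·P.
Setting this equal to 0.00248 kPa^-2 and taking the physical root (0 < X < 1) gives X = 0.616.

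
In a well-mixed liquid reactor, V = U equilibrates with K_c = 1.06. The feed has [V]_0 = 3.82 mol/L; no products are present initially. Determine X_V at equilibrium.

X = 0.515

Let X = conversion of V; extent ξ = 3.82·X mol/L.
Concentrations: [V] = 3.82 − 3.82X; [U] = 3.82X.
K_c = [U] / ([V]).
Setting equal to 1.06 and solving for X on (0,1) gives X = 0.515.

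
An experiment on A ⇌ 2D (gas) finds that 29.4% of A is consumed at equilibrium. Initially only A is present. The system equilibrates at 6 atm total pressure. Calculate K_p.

K_p = 2.27 atm

Let X = conversion of A (basis 1 mol A); extent of reaction ξ = X.
Mole table: n_A = 1 − X; n_D = 2X.
n_T = Σnᵢ = 1 + X.
At X = 0.294: n_A = 0.706, n_D = 0.588, n_T = 1.29.
p_i = (n_i/n_T)·P. K_p = p_D^2 / (p_A) = 2.27 atm.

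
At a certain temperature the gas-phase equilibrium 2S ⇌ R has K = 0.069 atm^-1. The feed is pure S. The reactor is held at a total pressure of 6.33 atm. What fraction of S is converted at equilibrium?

X = 0.397

Let X = conversion of S (basis 1 mol S); extent of reaction ξ = 0.5X.
Species balance: n_S = 1 − X; n_R = 0.5X.
n_T = Σnᵢ = 1 − 0.5X.
Mole fractions y_i = n_i/n_T; K = p_R / (p_S^2) with p_i = y_i·P.
Setting this equal to 0.069 atm^-1 and taking the physical root (0 < X < 1) gives X = 0.397.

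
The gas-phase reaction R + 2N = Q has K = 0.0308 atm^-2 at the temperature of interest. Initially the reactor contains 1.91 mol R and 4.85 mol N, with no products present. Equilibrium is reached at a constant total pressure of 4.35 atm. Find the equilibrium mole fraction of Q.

y_Q = 0.068

Basis: 1.91 mol R initially; let X = conversion of R. Extent ξ = 1.91X.
Mole table: n_R = 1.91 − 1.91X; n_N = 4.85 − 3.82X; n_Q = 1.91X.
Total moles n_T = 6.76 − 3.82X.
With p_i = (n_i/n_T)P, K = p_Q / (p_R p_N^2).
This yields a degree-3 equation in X; solving on (0,1), X = 0.212.
Then n_Q = 0.405, n_T = 5.95, so y_Q = 0.068.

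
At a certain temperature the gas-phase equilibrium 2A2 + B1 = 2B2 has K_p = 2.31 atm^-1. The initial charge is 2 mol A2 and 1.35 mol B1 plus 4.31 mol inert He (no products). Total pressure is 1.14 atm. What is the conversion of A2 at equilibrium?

Let X = conversion of A2 (basis 2 mol A2); extent of reaction ξ = X.
Mole table: n_A2 = 2 − 2X; n_B1 = 1.35 − X; n_B2 = 2X; n_I = 4.31 (inert).
n_T = Σnᵢ = 7.66 − X.
Mole fractions y_i = n_i/n_T; K_p = p_B2^2 / (p_A2^2 p_B1) with p_i = y_i·P.
Setting this equal to 2.31 atm^-1 and taking the physical root (0 < X < 1) gives X = 0.373.

X = 0.373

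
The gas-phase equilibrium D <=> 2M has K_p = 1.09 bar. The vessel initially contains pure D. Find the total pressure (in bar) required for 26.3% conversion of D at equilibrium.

P = 3.67 bar

Let X = conversion of D (basis 1 mol D); extent of reaction ξ = X.
Species balance: n_D = 1 − X; n_M = 2X.
Total moles n_T = 1 + X.
K_p = p_M^2 / (p_D) with p_i = (n_i/n_T)·P.
At X = 0.263: the mole-fraction product g(X) = Π y_i^ν_i = 0.2972. Since K_p = g(X)·P^{1}, P = (K_p/g)^(1/1) = (1.09/0.2972)^(1/1) = 3.67 bar.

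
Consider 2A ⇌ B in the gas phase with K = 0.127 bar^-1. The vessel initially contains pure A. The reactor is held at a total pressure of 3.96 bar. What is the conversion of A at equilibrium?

X = 0.424

Take 1 mol A as basis and let X be its fractional conversion, so ξ = 0.5X.
Species balance: n_A = 1 − X; n_B = 0.5X.
n_T = Σnᵢ = 1 − 0.5X.
y_i = n_i/n_T, p_i = y_i·P. K = p_B / (p_A^2).
This yields a degree-2 equation in X; solving on (0,1), X = 0.424.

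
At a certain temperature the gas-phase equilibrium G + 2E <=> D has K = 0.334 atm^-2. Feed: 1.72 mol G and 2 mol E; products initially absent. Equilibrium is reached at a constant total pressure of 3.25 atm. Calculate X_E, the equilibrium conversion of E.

X = 0.528

Let X = conversion of E (basis 2 mol E); extent of reaction ξ = X.
Species balance: n_G = 1.72 − X; n_E = 2 − 2X; n_D = X.
n_T = Σnᵢ = 3.72 − 2X.
With p_i = (n_i/n_T)P, K = p_D / (p_G p_E^2).
Setting this equal to 0.334 atm^-2 and taking the physical root (0 < X < 1) gives X = 0.528.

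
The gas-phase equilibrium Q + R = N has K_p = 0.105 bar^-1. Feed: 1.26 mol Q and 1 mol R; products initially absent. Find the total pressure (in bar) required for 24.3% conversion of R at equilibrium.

P = 6.06 bar

Basis: 1 mol R initially; let X = conversion of R. Extent ξ = X.
Species balance: n_Q = 1.26 − X; n_R = 1 − X; n_N = X.
Summing: n_T = 2.26 − X.
K_p = p_N / (p_Q p_R) with p_i = (n_i/n_T)·P.
At X = 0.243: the mole-fraction product g(X) = Π y_i^ν_i = 0.6366. Since K_p = g(X)·P^{-1}, P = (g/K_p)^(1/1) = (0.6366/0.105)^(1/1) = 6.06 bar.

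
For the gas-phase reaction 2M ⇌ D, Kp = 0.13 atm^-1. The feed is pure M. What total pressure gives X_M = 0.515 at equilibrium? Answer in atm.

P = 6.25 atm

Basis: 1 mol M initially; let X = conversion of M. Extent ξ = 0.5X.
Moles: n_M = 1 − X; n_D = 0.5X.
Total moles n_T = 1 − 0.5X.
Kp = p_D / (p_M^2) with p_i = (n_i/n_T)·P.
At X = 0.515: the mole-fraction product g(X) = Π y_i^ν_i = 0.8128. Since Kp = g(X)·P^{-1}, P = (g/Kp)^(1/1) = (0.8128/0.13)^(1/1) = 6.25 atm.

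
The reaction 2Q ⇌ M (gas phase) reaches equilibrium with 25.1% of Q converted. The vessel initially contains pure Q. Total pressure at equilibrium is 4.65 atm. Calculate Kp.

Take 1 mol Q as basis and let X be its fractional conversion, so ξ = 0.5X.
Species balance: n_Q = 1 − X; n_M = 0.5X.
Summing: n_T = 1 − 0.5X.
At X = 0.251: n_Q = 0.749, n_M = 0.126, n_T = 0.875.
p_i = (n_i/n_T)·P. Kp = p_M / (p_Q^2) = 0.0421 atm^-1.

Kp = 0.0421 atm^-1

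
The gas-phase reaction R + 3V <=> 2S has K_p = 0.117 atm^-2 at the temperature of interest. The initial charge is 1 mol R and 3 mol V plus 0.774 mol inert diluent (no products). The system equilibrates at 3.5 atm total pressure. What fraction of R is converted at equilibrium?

X = 0.335

Take 1 mol R as basis and let X be its fractional conversion, so ξ = X.
Species balance: n_R = 1 − X; n_V = 3 − 3X; n_S = 2X; n_I = 0.774 (inert).
Total moles n_T = 4.77 − 2X.
y_i = n_i/n_T, p_i = y_i·P. K_p = p_S^2 / (p_R p_V^3).
Substituting and setting equal to 0.117 atm^-2 gives a polynomial in X; the root in (0,1) is X = 0.335.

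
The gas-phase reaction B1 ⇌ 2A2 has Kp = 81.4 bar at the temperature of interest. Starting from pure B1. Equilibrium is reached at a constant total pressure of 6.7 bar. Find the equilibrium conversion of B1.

Let X = conversion of B1 (basis 1 mol B1); extent of reaction ξ = X.
Species balance: n_B1 = 1 − X; n_A2 = 2X.
Total moles n_T = 1 + X.
With p_i = (n_i/n_T)P, Kp = p_A2^2 / (p_B1).
Equating to 81.4 bar and solving on 0 < X < 1: X = 0.867.

X = 0.867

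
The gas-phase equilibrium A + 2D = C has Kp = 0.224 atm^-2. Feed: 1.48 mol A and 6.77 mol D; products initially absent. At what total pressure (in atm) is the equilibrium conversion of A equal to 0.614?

P = 3.46 atm

Basis: 1.48 mol A initially; let X = conversion of A. Extent ξ = 1.48X.
At extent ξ: n_A = 1.48 − 1.48X; n_D = 6.77 − 2.96X; n_C = 1.48X.
Summing: n_T = 8.25 − 2.96X.
Kp = p_C / (p_A p_D^2) with p_i = (n_i/n_T)·P.
At X = 0.614: the mole-fraction product g(X) = Π y_i^ν_i = 2.683. Since Kp = g(X)·P^{-2}, P = (g/Kp)^(1/2) = (2.683/0.224)^(1/2) = 3.46 atm.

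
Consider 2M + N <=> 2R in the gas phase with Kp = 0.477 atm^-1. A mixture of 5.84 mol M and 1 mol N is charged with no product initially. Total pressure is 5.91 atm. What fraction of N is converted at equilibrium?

X = 0.746

Basis: 1 mol N initially; let X = conversion of N. Extent ξ = X.
At extent ξ: n_M = 5.84 − 2X; n_N = 1 − X; n_R = 2X.
n_T = Σnᵢ = 6.84 − X.
With p_i = (n_i/n_T)P, Kp = p_R^2 / (p_M^2 p_N).
Substituting and setting equal to 0.477 atm^-1 gives a polynomial in X; the root in (0,1) is X = 0.746.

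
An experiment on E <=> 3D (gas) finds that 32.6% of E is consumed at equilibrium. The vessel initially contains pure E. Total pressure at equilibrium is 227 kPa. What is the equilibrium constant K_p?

Let X = conversion of E (basis 1 mol E); extent of reaction ξ = X.
Moles: n_E = 1 − X; n_D = 3X.
Summing: n_T = 1 + 2X.
At X = 0.326: n_E = 0.674, n_D = 0.978, n_T = 1.65.
p_i = (n_i/n_T)·P. K_p = p_D^3 / (p_E) = 2.62e+04 kPa^2.

K_p = 2.62e+04 kPa^2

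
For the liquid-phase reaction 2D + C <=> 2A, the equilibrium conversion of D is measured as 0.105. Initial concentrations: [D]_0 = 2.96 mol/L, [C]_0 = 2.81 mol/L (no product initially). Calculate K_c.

Let X = conversion of D.
Concentrations: [D] = 2.96 − 2.96X; [C] = 2.81 − 1.48X; [A] = 2.96X.
At X = 0.105: [D] = 2.65, [C] = 2.65, [A] = 0.311.
K_c = [A]^2 / ([D]^2 [C]) = 0.00518 L/mol.

K_c = 0.00518 L/mol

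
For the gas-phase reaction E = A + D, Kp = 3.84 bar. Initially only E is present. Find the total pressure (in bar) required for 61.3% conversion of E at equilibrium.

Basis: 1 mol E initially; let X = conversion of E. Extent ξ = X.
Mole table: n_E = 1 − X; n_A = X; n_D = X.
n_T = Σnᵢ = 1 + X.
Kp = p_A p_D / (p_E) with p_i = (n_i/n_T)·P.
At X = 0.613: the mole-fraction product g(X) = Π y_i^ν_i = 0.602. Since Kp = g(X)·P^{1}, P = (Kp/g)^(1/1) = (3.84/0.602)^(1/1) = 6.38 bar.

P = 6.38 bar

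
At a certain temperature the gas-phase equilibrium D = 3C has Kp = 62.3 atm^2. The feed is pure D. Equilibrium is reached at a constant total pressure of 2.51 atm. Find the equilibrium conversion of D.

Let X = conversion of D (basis 1 mol D); extent of reaction ξ = X.
At extent ξ: n_D = 1 − X; n_C = 3X.
Summing: n_T = 1 + 2X.
y_i = n_i/n_T, p_i = y_i·P. Kp = p_C^3 / (p_D).
Setting this equal to 62.3 atm^2 and taking the physical root (0 < X < 1) gives X = 0.795.

X = 0.795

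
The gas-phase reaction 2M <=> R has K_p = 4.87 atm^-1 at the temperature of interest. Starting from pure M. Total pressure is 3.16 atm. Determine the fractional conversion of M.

X = 0.874

Take 1 mol M as basis and let X be its fractional conversion, so ξ = 0.5X.
Mole table: n_M = 1 − X; n_R = 0.5X.
n_T = Σnᵢ = 1 − 0.5X.
Mole fractions y_i = n_i/n_T; K_p = p_R / (p_M^2) with p_i = y_i·P.
Setting this equal to 4.87 atm^-1 and taking the physical root (0 < X < 1) gives X = 0.874.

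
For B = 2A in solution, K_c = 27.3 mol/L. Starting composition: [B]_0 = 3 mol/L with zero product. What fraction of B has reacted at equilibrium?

X = 0.752

Let X = conversion of B; extent ξ = 3·X mol/L.
Concentrations: [B] = 3 − 3X; [A] = 6X.
K_c = [A]^2 / ([B]).
Equating to 27.3 mol/L: the physical root is X = 0.752.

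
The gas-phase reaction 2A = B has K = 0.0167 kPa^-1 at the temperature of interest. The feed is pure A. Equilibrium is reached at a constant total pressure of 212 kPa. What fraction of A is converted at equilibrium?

Take 1 mol A as basis and let X be its fractional conversion, so ξ = 0.5X.
Moles: n_A = 1 − X; n_B = 0.5X.
n_T = Σnᵢ = 1 − 0.5X.
Mole fractions y_i = n_i/n_T; K = p_B / (p_A^2) with p_i = y_i·P.
Setting this equal to 0.0167 kPa^-1 and taking the physical root (0 < X < 1) gives X = 0.743.

X = 0.743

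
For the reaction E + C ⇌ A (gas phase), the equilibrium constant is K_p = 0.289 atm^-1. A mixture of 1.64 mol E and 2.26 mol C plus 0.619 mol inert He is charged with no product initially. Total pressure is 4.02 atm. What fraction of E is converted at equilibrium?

X = 0.334

Take 1.64 mol E as basis and let X be its fractional conversion, so ξ = 1.64X.
At extent ξ: n_E = 1.64 − 1.64X; n_C = 2.26 − 1.64X; n_A = 1.64X; n_I = 0.619 (inert).
Summing: n_T = 4.52 − 1.64X.
y_i = n_i/n_T, p_i = y_i·P. K_p = p_A / (p_E p_C).
Substituting and setting equal to 0.289 atm^-1 gives a polynomial in X; the root in (0,1) is X = 0.334.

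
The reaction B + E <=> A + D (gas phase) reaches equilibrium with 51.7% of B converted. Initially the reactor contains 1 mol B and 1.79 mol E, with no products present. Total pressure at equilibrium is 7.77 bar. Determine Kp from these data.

Kp = 0.435

Take 1 mol B as basis and let X be its fractional conversion, so ξ = X.
Mole table: n_B = 1 − X; n_E = 1.79 − X; n_A = X; n_D = X.
Total moles n_T = 2.79 (Δν = 0, constant).
At X = 0.517: n_B = 0.483, n_E = 1.27, n_A = 0.517, n_D = 0.517, n_T = 2.79.
p_i = (n_i/n_T)·P. Kp = p_A p_D / (p_B p_E) = 0.435.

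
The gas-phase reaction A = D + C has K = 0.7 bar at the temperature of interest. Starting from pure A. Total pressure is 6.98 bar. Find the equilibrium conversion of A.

Let X = conversion of A (basis 1 mol A); extent of reaction ξ = X.
Species balance: n_A = 1 − X; n_D = X; n_C = X.
Total moles n_T = 1 + X.
Mole fractions y_i = n_i/n_T; K = p_D p_C / (p_A) with p_i = y_i·P.
Setting this equal to 0.7 bar and taking the physical root (0 < X < 1) gives X = 0.302.

X = 0.302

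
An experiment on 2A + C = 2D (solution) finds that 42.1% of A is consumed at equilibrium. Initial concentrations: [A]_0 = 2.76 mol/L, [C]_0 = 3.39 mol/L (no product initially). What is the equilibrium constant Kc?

Let X = conversion of A.
Concentrations: [A] = 2.76 − 2.76X; [C] = 3.39 − 1.38X; [D] = 2.76X.
At X = 0.421: [A] = 1.6, [C] = 2.81, [D] = 1.16.
Kc = [D]^2 / ([A]^2 [C]) = 0.188 L/mol.

Kc = 0.188 L/mol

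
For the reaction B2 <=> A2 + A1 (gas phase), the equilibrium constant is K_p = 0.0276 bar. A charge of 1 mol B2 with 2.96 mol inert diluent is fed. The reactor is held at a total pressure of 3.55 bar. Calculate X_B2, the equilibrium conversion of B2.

X = 0.164

Basis: 1 mol B2 initially; let X = conversion of B2. Extent ξ = X.
Species balance: n_B2 = 1 − X; n_A2 = X; n_A1 = X; n_I = 2.96 (inert).
Total moles n_T = 3.96 + X.
y_i = n_i/n_T, p_i = y_i·P. K_p = p_A2 p_A1 / (p_B2).
This yields a degree-2 equation in X; solving on (0,1), X = 0.164.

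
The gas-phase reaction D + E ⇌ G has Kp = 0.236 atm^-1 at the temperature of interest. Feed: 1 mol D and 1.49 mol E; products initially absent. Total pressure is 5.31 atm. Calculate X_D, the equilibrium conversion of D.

X = 0.396

Take 1 mol D as basis and let X be its fractional conversion, so ξ = X.
At extent ξ: n_D = 1 − X; n_E = 1.49 − X; n_G = X.
n_T = Σnᵢ = 2.49 − X.
Mole fractions y_i = n_i/n_T; Kp = p_G / (p_D p_E) with p_i = y_i·P.
Setting this equal to 0.236 atm^-1 and taking the physical root (0 < X < 1) gives X = 0.396.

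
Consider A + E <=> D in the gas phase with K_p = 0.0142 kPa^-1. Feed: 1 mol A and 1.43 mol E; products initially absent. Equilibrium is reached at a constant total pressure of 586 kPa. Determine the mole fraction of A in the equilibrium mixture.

Let X = conversion of A (basis 1 mol A); extent of reaction ξ = X.
Species balance: n_A = 1 − X; n_E = 1.43 − X; n_D = X.
Summing: n_T = 2.43 − X.
y_i = n_i/n_T, p_i = y_i·P. K_p = p_D / (p_A p_E).
This yields a degree-2 equation in X; solving on (0,1), X = 0.768.
Then n_A = 0.232, n_T = 1.66, so y_A = 0.139.

y_A = 0.139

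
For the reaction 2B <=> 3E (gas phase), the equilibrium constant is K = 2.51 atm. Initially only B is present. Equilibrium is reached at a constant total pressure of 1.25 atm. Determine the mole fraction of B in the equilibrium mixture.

Let X = conversion of B (basis 1 mol B); extent of reaction ξ = 0.5X.
Mole table: n_B = 1 − X; n_E = 1.5X.
Summing: n_T = 1 + 0.5X.
With p_i = (n_i/n_T)P, K = p_E^3 / (p_B^2).
This yields a degree-3 equation in X; solving on (0,1), X = 0.542.
Then n_B = 0.458, n_T = 1.27, so y_B = 0.361.

y_B = 0.361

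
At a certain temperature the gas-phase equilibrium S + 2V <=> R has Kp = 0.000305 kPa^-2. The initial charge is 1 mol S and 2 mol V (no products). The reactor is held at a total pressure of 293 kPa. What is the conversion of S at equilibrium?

Basis: 1 mol S initially; let X = conversion of S. Extent ξ = X.
Species balance: n_S = 1 − X; n_V = 2 − 2X; n_R = X.
Total moles n_T = 3 − 2X.
y_i = n_i/n_T, p_i = y_i·P. Kp = p_R / (p_S p_V^2).
Substituting and setting equal to 0.000305 kPa^-2 gives a polynomial in X; the root in (0,1) is X = 0.747.

X = 0.747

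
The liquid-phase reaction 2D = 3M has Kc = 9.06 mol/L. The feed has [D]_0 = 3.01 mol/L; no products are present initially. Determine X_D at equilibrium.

Let X = conversion of D; extent ξ = 3.01X/2 mol/L.
Concentrations: [D] = 3.01 − 3.01X; [M] = 4.51X.
Kc = [M]^3 / ([D]^2).
Solving Kc = 9.06 for X ∈ (0,1): X = 0.558.

X = 0.558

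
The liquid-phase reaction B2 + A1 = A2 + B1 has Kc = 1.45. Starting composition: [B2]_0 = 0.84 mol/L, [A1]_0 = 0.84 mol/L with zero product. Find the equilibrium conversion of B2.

X = 0.546

Let X = conversion of B2; extent ξ = 0.84·X mol/L.
Concentrations: [B2] = 0.84 − 0.84X; [A1] = 0.84 − 0.84X; [A2] = 0.84X; [B1] = 0.84X.
Kc = [A2] [B1] / ([B2] [A1]).
Equating to 1.45: the physical root is X = 0.546.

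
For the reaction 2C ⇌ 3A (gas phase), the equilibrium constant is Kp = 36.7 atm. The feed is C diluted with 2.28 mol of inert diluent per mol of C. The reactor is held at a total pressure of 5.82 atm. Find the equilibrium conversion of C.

X = 0.751

Basis: 1 mol C initially; let X = conversion of C. Extent ξ = 0.5X.
Species balance: n_C = 1 − X; n_A = 1.5X; n_I = 2.28 (inert).
Total moles n_T = 3.28 + 0.5X.
With p_i = (n_i/n_T)P, Kp = p_A^3 / (p_C^2).
Substituting and setting equal to 36.7 atm gives a polynomial in X; the root in (0,1) is X = 0.751.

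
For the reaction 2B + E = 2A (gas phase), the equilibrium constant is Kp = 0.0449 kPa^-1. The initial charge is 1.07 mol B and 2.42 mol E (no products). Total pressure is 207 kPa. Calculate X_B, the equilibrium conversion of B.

X = 0.712

Let X = conversion of B (basis 1.07 mol B); extent of reaction ξ = 0.535X.
Moles: n_B = 1.07 − 1.07X; n_E = 2.42 − 0.535X; n_A = 1.07X.
Total moles n_T = 3.49 − 0.535X.
Mole fractions y_i = n_i/n_T; Kp = p_A^2 / (p_B^2 p_E) with p_i = y_i·P.
Equating to 0.0449 kPa^-1 and solving on 0 < X < 1: X = 0.712.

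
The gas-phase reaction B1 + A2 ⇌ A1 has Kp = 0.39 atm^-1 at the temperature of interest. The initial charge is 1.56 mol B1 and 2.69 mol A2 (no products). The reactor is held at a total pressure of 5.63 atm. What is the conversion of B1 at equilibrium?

Basis: 1.56 mol B1 initially; let X = conversion of B1. Extent ξ = 1.56X.
Moles: n_B1 = 1.56 − 1.56X; n_A2 = 2.69 − 1.56X; n_A1 = 1.56X.
Summing: n_T = 4.25 − 1.56X.
y_i = n_i/n_T, p_i = y_i·P. Kp = p_A1 / (p_B1 p_A2).
Substituting and setting equal to 0.39 atm^-1 gives a polynomial in X; the root in (0,1) is X = 0.543.

X = 0.543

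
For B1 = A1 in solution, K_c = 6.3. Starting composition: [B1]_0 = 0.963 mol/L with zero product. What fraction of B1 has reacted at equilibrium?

X = 0.863

Let X = conversion of B1; extent ξ = 0.963·X mol/L.
Concentrations: [B1] = 0.963 − 0.963X; [A1] = 0.963X.
K_c = [A1] / ([B1]).
Setting equal to 6.3 and solving for X on (0,1) gives X = 0.863.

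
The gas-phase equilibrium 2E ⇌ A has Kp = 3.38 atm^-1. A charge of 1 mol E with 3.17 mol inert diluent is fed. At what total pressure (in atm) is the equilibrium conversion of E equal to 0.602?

P = 2.18 atm

Basis: 1 mol E initially; let X = conversion of E. Extent ξ = 0.5X.
Species balance: n_E = 1 − X; n_A = 0.5X; n_I = 3.17 (inert).
n_T = Σnᵢ = 4.17 − 0.5X.
Kp = p_A / (p_E^2) with p_i = (n_i/n_T)·P.
At X = 0.602: the mole-fraction product g(X) = Π y_i^ν_i = 7.352. Since Kp = g(X)·P^{-1}, P = (g/Kp)^(1/1) = (7.352/3.38)^(1/1) = 2.18 atm.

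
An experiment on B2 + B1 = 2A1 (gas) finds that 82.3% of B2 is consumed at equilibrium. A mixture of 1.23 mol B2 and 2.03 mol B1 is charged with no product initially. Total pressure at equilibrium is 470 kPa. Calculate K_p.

Take 1.23 mol B2 as basis and let X be its fractional conversion, so ξ = 1.23X.
Moles: n_B2 = 1.23 − 1.23X; n_B1 = 2.03 − 1.23X; n_A1 = 2.46X.
n_T stays at 3.26 (no change in mole number).
At X = 0.823: n_B2 = 0.218, n_B1 = 1.02, n_A1 = 2.02, n_T = 3.26.
p_i = (n_i/n_T)·P. K_p = p_A1^2 / (p_B2 p_B1) = 18.5.

K_p = 18.5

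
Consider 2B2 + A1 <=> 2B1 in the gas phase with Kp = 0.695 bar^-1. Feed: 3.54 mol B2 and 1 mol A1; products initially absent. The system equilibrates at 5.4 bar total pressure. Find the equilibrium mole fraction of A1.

y_A1 = 0.090

Basis: 1 mol A1 initially; let X = conversion of A1. Extent ξ = X.
Species balance: n_B2 = 3.54 − 2X; n_A1 = 1 − X; n_B1 = 2X.
n_T = Σnᵢ = 4.54 − X.
With p_i = (n_i/n_T)P, Kp = p_B1^2 / (p_B2^2 p_A1).
Substituting and setting equal to 0.695 bar^-1 gives a polynomial in X; the root in (0,1) is X = 0.650.
Then n_A1 = 0.35, n_T = 3.89, so y_A1 = 0.090.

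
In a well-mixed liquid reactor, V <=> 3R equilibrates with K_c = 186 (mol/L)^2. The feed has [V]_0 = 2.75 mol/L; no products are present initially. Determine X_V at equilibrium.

Let X = conversion of V; extent ξ = 2.75·X mol/L.
Concentrations: [V] = 2.75 − 2.75X; [R] = 8.25X.
K_c = [R]^3 / ([V]).
Solving K_c = 186 for X ∈ (0,1): X = 0.670.

X = 0.670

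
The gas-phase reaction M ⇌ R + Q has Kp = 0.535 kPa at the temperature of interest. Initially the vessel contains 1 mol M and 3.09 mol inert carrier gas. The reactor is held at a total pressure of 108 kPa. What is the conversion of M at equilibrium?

X = 0.135

Take 1 mol M as basis and let X be its fractional conversion, so ξ = X.
Moles: n_M = 1 − X; n_R = X; n_Q = X; n_I = 3.09 (inert).
Summing: n_T = 4.09 + X.
y_i = n_i/n_T, p_i = y_i·P. Kp = p_R p_Q / (p_M).
Equating to 0.535 kPa and solving on 0 < X < 1: X = 0.135.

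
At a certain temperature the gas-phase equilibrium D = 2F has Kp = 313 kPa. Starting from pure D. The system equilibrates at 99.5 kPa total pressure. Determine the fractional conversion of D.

Let X = conversion of D (basis 1 mol D); extent of reaction ξ = X.
Species balance: n_D = 1 − X; n_F = 2X.
n_T = Σnᵢ = 1 + X.
With p_i = (n_i/n_T)P, Kp = p_F^2 / (p_D).
This yields a degree-2 equation in X; solving on (0,1), X = 0.663.

X = 0.663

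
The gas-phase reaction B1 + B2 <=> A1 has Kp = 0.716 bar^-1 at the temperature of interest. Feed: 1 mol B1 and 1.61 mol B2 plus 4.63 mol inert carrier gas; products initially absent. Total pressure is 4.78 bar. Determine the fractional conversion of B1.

X = 0.380

Basis: 1 mol B1 initially; let X = conversion of B1. Extent ξ = X.
Moles: n_B1 = 1 − X; n_B2 = 1.61 − X; n_A1 = X; n_I = 4.63 (inert).
Total moles n_T = 7.24 − X.
With p_i = (n_i/n_T)P, Kp = p_A1 / (p_B1 p_B2).
Equating to 0.716 bar^-1 and solving on 0 < X < 1: X = 0.380.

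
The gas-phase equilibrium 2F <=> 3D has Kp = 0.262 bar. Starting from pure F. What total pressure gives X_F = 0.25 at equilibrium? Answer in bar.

Basis: 1 mol F initially; let X = conversion of F. Extent ξ = 0.5X.
Species balance: n_F = 1 − X; n_D = 1.5X.
Total moles n_T = 1 + 0.5X.
Kp = p_D^3 / (p_F^2) with p_i = (n_i/n_T)·P.
At X = 0.25: the mole-fraction product g(X) = Π y_i^ν_i = 0.08333. Since Kp = g(X)·P^{1}, P = (Kp/g)^(1/1) = (0.262/0.08333)^(1/1) = 3.14 bar.

P = 3.14 bar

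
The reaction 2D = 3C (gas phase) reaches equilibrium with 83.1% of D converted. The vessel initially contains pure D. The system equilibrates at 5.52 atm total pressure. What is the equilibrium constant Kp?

Kp = 264 atm

Let X = conversion of D (basis 1 mol D); extent of reaction ξ = 0.5X.
At extent ξ: n_D = 1 − X; n_C = 1.5X.
Summing: n_T = 1 + 0.5X.
At X = 0.831: n_D = 0.169, n_C = 1.25, n_T = 1.42.
p_i = (n_i/n_T)·P. Kp = p_C^3 / (p_D^2) = 264 atm.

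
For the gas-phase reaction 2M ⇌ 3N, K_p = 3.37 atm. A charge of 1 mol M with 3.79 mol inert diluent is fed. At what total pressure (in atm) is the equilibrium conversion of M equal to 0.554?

Take 1 mol M as basis and let X be its fractional conversion, so ξ = 0.5X.
Mole table: n_M = 1 − X; n_N = 1.5X; n_I = 3.79 (inert).
Summing: n_T = 4.79 + 0.5X.
K_p = p_N^3 / (p_M^2) with p_i = (n_i/n_T)·P.
At X = 0.554: the mole-fraction product g(X) = Π y_i^ν_i = 0.5694. Since K_p = g(X)·P^{1}, P = (K_p/g)^(1/1) = (3.37/0.5694)^(1/1) = 5.92 atm.

P = 5.92 atm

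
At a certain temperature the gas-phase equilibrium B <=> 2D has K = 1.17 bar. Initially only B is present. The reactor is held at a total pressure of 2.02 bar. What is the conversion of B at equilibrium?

X = 0.356

Basis: 1 mol B initially; let X = conversion of B. Extent ξ = X.
Mole table: n_B = 1 − X; n_D = 2X.
Summing: n_T = 1 + X.
Mole fractions y_i = n_i/n_T; K = p_D^2 / (p_B) with p_i = y_i·P.
Equating to 1.17 bar and solving on 0 < X < 1: X = 0.356.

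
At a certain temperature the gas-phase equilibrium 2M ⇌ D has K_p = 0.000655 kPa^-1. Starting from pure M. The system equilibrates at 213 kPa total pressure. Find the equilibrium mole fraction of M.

Basis: 1 mol M initially; let X = conversion of M. Extent ξ = 0.5X.
At extent ξ: n_M = 1 − X; n_D = 0.5X.
Summing: n_T = 1 − 0.5X.
With p_i = (n_i/n_T)P, K_p = p_D / (p_M^2).
Equating to 0.000655 kPa^-1 and solving on 0 < X < 1: X = 0.199.
Then n_M = 0.801, n_T = 0.901, so y_M = 0.890.

y_M = 0.890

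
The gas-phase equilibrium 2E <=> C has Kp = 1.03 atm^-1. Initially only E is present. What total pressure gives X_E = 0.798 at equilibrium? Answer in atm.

P = 5.71 atm

Take 1 mol E as basis and let X be its fractional conversion, so ξ = 0.5X.
Moles: n_E = 1 − X; n_C = 0.5X.
Total moles n_T = 1 − 0.5X.
Kp = p_C / (p_E^2) with p_i = (n_i/n_T)·P.
At X = 0.798: the mole-fraction product g(X) = Π y_i^ν_i = 5.877. Since Kp = g(X)·P^{-1}, P = (g/Kp)^(1/1) = (5.877/1.03)^(1/1) = 5.71 atm.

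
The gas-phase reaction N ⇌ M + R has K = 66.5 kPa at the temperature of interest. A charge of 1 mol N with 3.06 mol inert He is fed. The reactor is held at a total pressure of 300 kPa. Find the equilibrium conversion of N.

Basis: 1 mol N initially; let X = conversion of N. Extent ξ = X.
Species balance: n_N = 1 − X; n_M = X; n_R = X; n_I = 3.06 (inert).
Summing: n_T = 4.06 + X.
y_i = n_i/n_T, p_i = y_i·P. K = p_M p_R / (p_N).
Equating to 66.5 kPa and solving on 0 < X < 1: X = 0.624.

X = 0.624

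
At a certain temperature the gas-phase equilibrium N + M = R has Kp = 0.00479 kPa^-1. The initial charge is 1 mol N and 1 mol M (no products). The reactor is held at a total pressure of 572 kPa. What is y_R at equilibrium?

Take 1 mol N as basis and let X be its fractional conversion, so ξ = X.
At extent ξ: n_N = 1 − X; n_M = 1 − X; n_R = X.
Summing: n_T = 2 − X.
y_i = n_i/n_T, p_i = y_i·P. Kp = p_R / (p_N p_M).
Substituting and setting equal to 0.00479 kPa^-1 gives a polynomial in X; the root in (0,1) is X = 0.483.
Then n_R = 0.483, n_T = 1.52, so y_R = 0.318.

y_R = 0.318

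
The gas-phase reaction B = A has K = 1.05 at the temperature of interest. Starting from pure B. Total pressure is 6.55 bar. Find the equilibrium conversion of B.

X = 0.512

Basis: 1 mol B initially; let X = conversion of B. Extent ξ = X.
Species balance: n_B = 1 − X; n_A = X.
Total moles n_T = 1 (Δν = 0, constant).
With p_i = (n_i/n_T)P, K = p_A / (p_B).
Setting this equal to 1.05 and taking the physical root (0 < X < 1) gives X = 0.512.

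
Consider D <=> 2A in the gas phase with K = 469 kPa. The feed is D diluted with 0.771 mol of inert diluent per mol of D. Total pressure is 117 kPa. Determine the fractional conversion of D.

X = 0.768

Let X = conversion of D (basis 1 mol D); extent of reaction ξ = X.
Moles: n_D = 1 − X; n_A = 2X; n_I = 0.771 (inert).
Summing: n_T = 1.77 + X.
With p_i = (n_i/n_T)P, K = p_A^2 / (p_D).
Substituting and setting equal to 469 kPa gives a polynomial in X; the root in (0,1) is X = 0.768.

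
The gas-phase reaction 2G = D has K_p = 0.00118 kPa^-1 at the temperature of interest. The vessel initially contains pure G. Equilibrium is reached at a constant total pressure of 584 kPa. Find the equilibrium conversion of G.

Let X = conversion of G (basis 1 mol G); extent of reaction ξ = 0.5X.
Moles: n_G = 1 − X; n_D = 0.5X.
Summing: n_T = 1 − 0.5X.
y_i = n_i/n_T, p_i = y_i·P. K_p = p_D / (p_G^2).
Equating to 0.00118 kPa^-1 and solving on 0 < X < 1: X = 0.484.

X = 0.484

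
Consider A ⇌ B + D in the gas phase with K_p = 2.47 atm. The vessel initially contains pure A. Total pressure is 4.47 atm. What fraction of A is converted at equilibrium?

X = 0.597

Basis: 1 mol A initially; let X = conversion of A. Extent ξ = X.
Mole table: n_A = 1 − X; n_B = X; n_D = X.
n_T = Σnᵢ = 1 + X.
y_i = n_i/n_T, p_i = y_i·P. K_p = p_B p_D / (p_A).
Setting this equal to 2.47 atm and taking the physical root (0 < X < 1) gives X = 0.597.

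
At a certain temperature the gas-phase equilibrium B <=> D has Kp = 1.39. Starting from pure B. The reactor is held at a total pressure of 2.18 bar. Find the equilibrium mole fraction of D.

Take 1 mol B as basis and let X be its fractional conversion, so ξ = X.
At extent ξ: n_B = 1 − X; n_D = X.
n_T stays at 1 (no change in mole number).
y_i = n_i/n_T, p_i = y_i·P. Kp = p_D / (p_B).
Equating to 1.39 and solving on 0 < X < 1: X = 0.582.
Then n_D = 0.582, n_T = 1, so y_D = 0.582.

y_D = 0.582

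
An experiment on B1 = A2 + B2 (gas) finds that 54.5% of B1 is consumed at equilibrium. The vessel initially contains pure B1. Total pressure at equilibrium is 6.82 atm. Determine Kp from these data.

Kp = 2.88 atm

Basis: 1 mol B1 initially; let X = conversion of B1. Extent ξ = X.
Moles: n_B1 = 1 − X; n_A2 = X; n_B2 = X.
n_T = Σnᵢ = 1 + X.
At X = 0.545: n_B1 = 0.455, n_A2 = 0.545, n_B2 = 0.545, n_T = 1.54.
p_i = (n_i/n_T)·P. Kp = p_A2 p_B2 / (p_B1) = 2.88 atm.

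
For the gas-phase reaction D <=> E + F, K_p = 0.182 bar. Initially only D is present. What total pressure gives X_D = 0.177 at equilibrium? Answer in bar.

Take 1 mol D as basis and let X be its fractional conversion, so ξ = X.
Moles: n_D = 1 − X; n_E = X; n_F = X.
Total moles n_T = 1 + X.
K_p = p_E p_F / (p_D) with p_i = (n_i/n_T)·P.
At X = 0.177: the mole-fraction product g(X) = Π y_i^ν_i = 0.03234. Since K_p = g(X)·P^{1}, P = (K_p/g)^(1/1) = (0.182/0.03234)^(1/1) = 5.63 bar.

P = 5.63 bar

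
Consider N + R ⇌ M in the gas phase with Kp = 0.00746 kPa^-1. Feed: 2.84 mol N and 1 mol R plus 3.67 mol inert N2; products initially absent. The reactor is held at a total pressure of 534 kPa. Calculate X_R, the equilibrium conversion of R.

Basis: 1 mol R initially; let X = conversion of R. Extent ξ = X.
At extent ξ: n_N = 2.84 − X; n_R = 1 − X; n_M = X; n_I = 3.67 (inert).
Summing: n_T = 7.51 − X.
Mole fractions y_i = n_i/n_T; Kp = p_M / (p_N p_R) with p_i = y_i·P.
Substituting and setting equal to 0.00746 kPa^-1 gives a polynomial in X; the root in (0,1) is X = 0.566.

X = 0.566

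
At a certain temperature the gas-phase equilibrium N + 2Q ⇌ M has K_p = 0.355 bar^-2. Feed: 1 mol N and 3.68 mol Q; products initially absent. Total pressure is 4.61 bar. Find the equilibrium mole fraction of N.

y_N = 0.071

Basis: 1 mol N initially; let X = conversion of N. Extent ξ = X.
At extent ξ: n_N = 1 − X; n_Q = 3.68 − 2X; n_M = X.
Summing: n_T = 4.68 − 2X.
Mole fractions y_i = n_i/n_T; K_p = p_M / (p_N p_Q^2) with p_i = y_i·P.
Setting this equal to 0.355 bar^-2 and taking the physical root (0 < X < 1) gives X = 0.777.
Then n_N = 0.223, n_T = 3.13, so y_N = 0.071.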